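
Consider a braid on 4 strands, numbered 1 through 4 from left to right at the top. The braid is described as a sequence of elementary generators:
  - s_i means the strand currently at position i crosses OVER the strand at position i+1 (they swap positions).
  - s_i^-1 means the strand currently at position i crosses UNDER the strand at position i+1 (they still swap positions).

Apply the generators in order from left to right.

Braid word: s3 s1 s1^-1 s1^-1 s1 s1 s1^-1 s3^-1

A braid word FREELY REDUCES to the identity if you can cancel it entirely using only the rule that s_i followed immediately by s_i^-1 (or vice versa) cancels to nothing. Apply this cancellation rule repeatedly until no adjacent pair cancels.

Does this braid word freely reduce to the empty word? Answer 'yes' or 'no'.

Answer: yes

Derivation:
Gen 1 (s3): push. Stack: [s3]
Gen 2 (s1): push. Stack: [s3 s1]
Gen 3 (s1^-1): cancels prior s1. Stack: [s3]
Gen 4 (s1^-1): push. Stack: [s3 s1^-1]
Gen 5 (s1): cancels prior s1^-1. Stack: [s3]
Gen 6 (s1): push. Stack: [s3 s1]
Gen 7 (s1^-1): cancels prior s1. Stack: [s3]
Gen 8 (s3^-1): cancels prior s3. Stack: []
Reduced word: (empty)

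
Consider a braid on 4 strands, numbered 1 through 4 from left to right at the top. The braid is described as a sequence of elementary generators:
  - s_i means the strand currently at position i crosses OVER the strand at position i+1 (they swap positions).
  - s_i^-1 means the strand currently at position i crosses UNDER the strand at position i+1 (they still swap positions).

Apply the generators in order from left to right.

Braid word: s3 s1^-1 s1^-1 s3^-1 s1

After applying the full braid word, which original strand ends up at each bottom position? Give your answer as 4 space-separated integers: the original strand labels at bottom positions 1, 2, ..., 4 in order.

Gen 1 (s3): strand 3 crosses over strand 4. Perm now: [1 2 4 3]
Gen 2 (s1^-1): strand 1 crosses under strand 2. Perm now: [2 1 4 3]
Gen 3 (s1^-1): strand 2 crosses under strand 1. Perm now: [1 2 4 3]
Gen 4 (s3^-1): strand 4 crosses under strand 3. Perm now: [1 2 3 4]
Gen 5 (s1): strand 1 crosses over strand 2. Perm now: [2 1 3 4]

Answer: 2 1 3 4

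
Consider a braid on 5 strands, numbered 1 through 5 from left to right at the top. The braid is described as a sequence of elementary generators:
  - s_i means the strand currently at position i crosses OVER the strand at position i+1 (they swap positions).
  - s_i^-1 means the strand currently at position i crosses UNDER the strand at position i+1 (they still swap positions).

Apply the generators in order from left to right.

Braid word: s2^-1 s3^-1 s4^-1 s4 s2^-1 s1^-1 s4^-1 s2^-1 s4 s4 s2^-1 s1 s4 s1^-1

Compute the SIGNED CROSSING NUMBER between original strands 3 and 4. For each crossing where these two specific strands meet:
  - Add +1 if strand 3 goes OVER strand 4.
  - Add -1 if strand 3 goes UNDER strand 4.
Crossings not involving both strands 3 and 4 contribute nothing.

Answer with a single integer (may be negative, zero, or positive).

Gen 1: crossing 2x3. Both 3&4? no. Sum: 0
Gen 2: crossing 2x4. Both 3&4? no. Sum: 0
Gen 3: crossing 2x5. Both 3&4? no. Sum: 0
Gen 4: crossing 5x2. Both 3&4? no. Sum: 0
Gen 5: 3 under 4. Both 3&4? yes. Contrib: -1. Sum: -1
Gen 6: crossing 1x4. Both 3&4? no. Sum: -1
Gen 7: crossing 2x5. Both 3&4? no. Sum: -1
Gen 8: crossing 1x3. Both 3&4? no. Sum: -1
Gen 9: crossing 5x2. Both 3&4? no. Sum: -1
Gen 10: crossing 2x5. Both 3&4? no. Sum: -1
Gen 11: crossing 3x1. Both 3&4? no. Sum: -1
Gen 12: crossing 4x1. Both 3&4? no. Sum: -1
Gen 13: crossing 5x2. Both 3&4? no. Sum: -1
Gen 14: crossing 1x4. Both 3&4? no. Sum: -1

Answer: -1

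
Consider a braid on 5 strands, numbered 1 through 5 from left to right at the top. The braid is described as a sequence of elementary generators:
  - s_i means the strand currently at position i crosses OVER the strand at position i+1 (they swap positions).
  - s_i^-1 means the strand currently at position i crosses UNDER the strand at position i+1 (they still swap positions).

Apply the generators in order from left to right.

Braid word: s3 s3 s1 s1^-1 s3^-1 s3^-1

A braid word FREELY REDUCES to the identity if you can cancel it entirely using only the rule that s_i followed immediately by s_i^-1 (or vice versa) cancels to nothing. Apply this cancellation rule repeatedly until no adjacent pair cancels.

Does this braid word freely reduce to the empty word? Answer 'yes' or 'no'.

Answer: yes

Derivation:
Gen 1 (s3): push. Stack: [s3]
Gen 2 (s3): push. Stack: [s3 s3]
Gen 3 (s1): push. Stack: [s3 s3 s1]
Gen 4 (s1^-1): cancels prior s1. Stack: [s3 s3]
Gen 5 (s3^-1): cancels prior s3. Stack: [s3]
Gen 6 (s3^-1): cancels prior s3. Stack: []
Reduced word: (empty)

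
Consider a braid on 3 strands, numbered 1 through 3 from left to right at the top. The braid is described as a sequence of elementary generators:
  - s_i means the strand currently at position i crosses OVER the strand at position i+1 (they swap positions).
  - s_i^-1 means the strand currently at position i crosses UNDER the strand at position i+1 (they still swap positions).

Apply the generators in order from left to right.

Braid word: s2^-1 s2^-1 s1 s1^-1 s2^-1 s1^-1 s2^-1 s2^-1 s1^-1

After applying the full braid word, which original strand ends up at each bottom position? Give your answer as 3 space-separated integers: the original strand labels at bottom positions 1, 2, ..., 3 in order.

Answer: 1 3 2

Derivation:
Gen 1 (s2^-1): strand 2 crosses under strand 3. Perm now: [1 3 2]
Gen 2 (s2^-1): strand 3 crosses under strand 2. Perm now: [1 2 3]
Gen 3 (s1): strand 1 crosses over strand 2. Perm now: [2 1 3]
Gen 4 (s1^-1): strand 2 crosses under strand 1. Perm now: [1 2 3]
Gen 5 (s2^-1): strand 2 crosses under strand 3. Perm now: [1 3 2]
Gen 6 (s1^-1): strand 1 crosses under strand 3. Perm now: [3 1 2]
Gen 7 (s2^-1): strand 1 crosses under strand 2. Perm now: [3 2 1]
Gen 8 (s2^-1): strand 2 crosses under strand 1. Perm now: [3 1 2]
Gen 9 (s1^-1): strand 3 crosses under strand 1. Perm now: [1 3 2]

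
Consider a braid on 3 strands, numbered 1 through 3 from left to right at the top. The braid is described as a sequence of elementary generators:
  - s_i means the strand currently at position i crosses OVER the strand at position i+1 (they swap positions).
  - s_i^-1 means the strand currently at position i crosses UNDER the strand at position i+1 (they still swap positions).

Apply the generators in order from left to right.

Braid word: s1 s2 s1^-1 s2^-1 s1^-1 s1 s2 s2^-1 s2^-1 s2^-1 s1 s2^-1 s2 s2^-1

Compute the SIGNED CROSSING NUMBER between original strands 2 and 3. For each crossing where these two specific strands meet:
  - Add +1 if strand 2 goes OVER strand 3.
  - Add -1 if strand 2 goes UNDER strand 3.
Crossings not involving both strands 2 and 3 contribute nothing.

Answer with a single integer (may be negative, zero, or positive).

Gen 1: crossing 1x2. Both 2&3? no. Sum: 0
Gen 2: crossing 1x3. Both 2&3? no. Sum: 0
Gen 3: 2 under 3. Both 2&3? yes. Contrib: -1. Sum: -1
Gen 4: crossing 2x1. Both 2&3? no. Sum: -1
Gen 5: crossing 3x1. Both 2&3? no. Sum: -1
Gen 6: crossing 1x3. Both 2&3? no. Sum: -1
Gen 7: crossing 1x2. Both 2&3? no. Sum: -1
Gen 8: crossing 2x1. Both 2&3? no. Sum: -1
Gen 9: crossing 1x2. Both 2&3? no. Sum: -1
Gen 10: crossing 2x1. Both 2&3? no. Sum: -1
Gen 11: crossing 3x1. Both 2&3? no. Sum: -1
Gen 12: 3 under 2. Both 2&3? yes. Contrib: +1. Sum: 0
Gen 13: 2 over 3. Both 2&3? yes. Contrib: +1. Sum: 1
Gen 14: 3 under 2. Both 2&3? yes. Contrib: +1. Sum: 2

Answer: 2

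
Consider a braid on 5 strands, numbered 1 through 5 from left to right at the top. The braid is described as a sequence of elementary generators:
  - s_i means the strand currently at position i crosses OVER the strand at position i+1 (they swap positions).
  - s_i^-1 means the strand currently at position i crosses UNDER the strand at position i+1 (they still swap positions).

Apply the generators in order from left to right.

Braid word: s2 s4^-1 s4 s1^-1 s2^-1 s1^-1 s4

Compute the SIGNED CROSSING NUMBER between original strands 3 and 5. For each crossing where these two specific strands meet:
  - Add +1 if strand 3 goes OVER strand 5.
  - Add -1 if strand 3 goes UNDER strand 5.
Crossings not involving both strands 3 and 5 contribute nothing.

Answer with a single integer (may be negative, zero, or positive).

Gen 1: crossing 2x3. Both 3&5? no. Sum: 0
Gen 2: crossing 4x5. Both 3&5? no. Sum: 0
Gen 3: crossing 5x4. Both 3&5? no. Sum: 0
Gen 4: crossing 1x3. Both 3&5? no. Sum: 0
Gen 5: crossing 1x2. Both 3&5? no. Sum: 0
Gen 6: crossing 3x2. Both 3&5? no. Sum: 0
Gen 7: crossing 4x5. Both 3&5? no. Sum: 0

Answer: 0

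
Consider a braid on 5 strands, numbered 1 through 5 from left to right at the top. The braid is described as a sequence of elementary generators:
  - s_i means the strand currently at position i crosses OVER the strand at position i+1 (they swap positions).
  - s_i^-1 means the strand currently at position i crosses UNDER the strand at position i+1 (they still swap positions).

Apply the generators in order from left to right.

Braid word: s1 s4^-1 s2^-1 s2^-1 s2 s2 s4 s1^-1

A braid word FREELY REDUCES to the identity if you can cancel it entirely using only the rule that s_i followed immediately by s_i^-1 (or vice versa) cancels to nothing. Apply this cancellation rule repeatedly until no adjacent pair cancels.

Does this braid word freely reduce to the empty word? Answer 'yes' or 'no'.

Answer: yes

Derivation:
Gen 1 (s1): push. Stack: [s1]
Gen 2 (s4^-1): push. Stack: [s1 s4^-1]
Gen 3 (s2^-1): push. Stack: [s1 s4^-1 s2^-1]
Gen 4 (s2^-1): push. Stack: [s1 s4^-1 s2^-1 s2^-1]
Gen 5 (s2): cancels prior s2^-1. Stack: [s1 s4^-1 s2^-1]
Gen 6 (s2): cancels prior s2^-1. Stack: [s1 s4^-1]
Gen 7 (s4): cancels prior s4^-1. Stack: [s1]
Gen 8 (s1^-1): cancels prior s1. Stack: []
Reduced word: (empty)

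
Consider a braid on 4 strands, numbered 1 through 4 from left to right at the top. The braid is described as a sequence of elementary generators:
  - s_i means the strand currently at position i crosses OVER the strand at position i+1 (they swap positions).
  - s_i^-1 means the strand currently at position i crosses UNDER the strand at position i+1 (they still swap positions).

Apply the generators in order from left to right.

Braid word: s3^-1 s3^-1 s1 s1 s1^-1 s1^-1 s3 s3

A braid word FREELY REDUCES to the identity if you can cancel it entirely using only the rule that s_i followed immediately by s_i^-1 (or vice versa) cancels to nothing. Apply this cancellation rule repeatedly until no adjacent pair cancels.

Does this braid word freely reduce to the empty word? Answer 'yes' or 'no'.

Answer: yes

Derivation:
Gen 1 (s3^-1): push. Stack: [s3^-1]
Gen 2 (s3^-1): push. Stack: [s3^-1 s3^-1]
Gen 3 (s1): push. Stack: [s3^-1 s3^-1 s1]
Gen 4 (s1): push. Stack: [s3^-1 s3^-1 s1 s1]
Gen 5 (s1^-1): cancels prior s1. Stack: [s3^-1 s3^-1 s1]
Gen 6 (s1^-1): cancels prior s1. Stack: [s3^-1 s3^-1]
Gen 7 (s3): cancels prior s3^-1. Stack: [s3^-1]
Gen 8 (s3): cancels prior s3^-1. Stack: []
Reduced word: (empty)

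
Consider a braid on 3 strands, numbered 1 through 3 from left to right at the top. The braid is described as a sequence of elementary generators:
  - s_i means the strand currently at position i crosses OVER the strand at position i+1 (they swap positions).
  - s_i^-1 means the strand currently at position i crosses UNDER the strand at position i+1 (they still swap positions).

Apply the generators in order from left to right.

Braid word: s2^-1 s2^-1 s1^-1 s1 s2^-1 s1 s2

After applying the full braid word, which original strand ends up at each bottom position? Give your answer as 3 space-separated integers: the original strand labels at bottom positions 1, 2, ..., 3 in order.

Answer: 3 2 1

Derivation:
Gen 1 (s2^-1): strand 2 crosses under strand 3. Perm now: [1 3 2]
Gen 2 (s2^-1): strand 3 crosses under strand 2. Perm now: [1 2 3]
Gen 3 (s1^-1): strand 1 crosses under strand 2. Perm now: [2 1 3]
Gen 4 (s1): strand 2 crosses over strand 1. Perm now: [1 2 3]
Gen 5 (s2^-1): strand 2 crosses under strand 3. Perm now: [1 3 2]
Gen 6 (s1): strand 1 crosses over strand 3. Perm now: [3 1 2]
Gen 7 (s2): strand 1 crosses over strand 2. Perm now: [3 2 1]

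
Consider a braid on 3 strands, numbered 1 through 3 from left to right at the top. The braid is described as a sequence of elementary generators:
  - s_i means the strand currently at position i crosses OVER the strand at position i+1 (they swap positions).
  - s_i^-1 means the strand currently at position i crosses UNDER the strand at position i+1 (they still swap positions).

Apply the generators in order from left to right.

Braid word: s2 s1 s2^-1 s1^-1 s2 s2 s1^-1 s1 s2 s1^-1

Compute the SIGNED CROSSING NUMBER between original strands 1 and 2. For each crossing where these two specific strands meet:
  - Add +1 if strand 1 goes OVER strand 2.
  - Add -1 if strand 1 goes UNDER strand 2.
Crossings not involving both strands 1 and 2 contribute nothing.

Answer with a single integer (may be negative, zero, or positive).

Answer: 0

Derivation:
Gen 1: crossing 2x3. Both 1&2? no. Sum: 0
Gen 2: crossing 1x3. Both 1&2? no. Sum: 0
Gen 3: 1 under 2. Both 1&2? yes. Contrib: -1. Sum: -1
Gen 4: crossing 3x2. Both 1&2? no. Sum: -1
Gen 5: crossing 3x1. Both 1&2? no. Sum: -1
Gen 6: crossing 1x3. Both 1&2? no. Sum: -1
Gen 7: crossing 2x3. Both 1&2? no. Sum: -1
Gen 8: crossing 3x2. Both 1&2? no. Sum: -1
Gen 9: crossing 3x1. Both 1&2? no. Sum: -1
Gen 10: 2 under 1. Both 1&2? yes. Contrib: +1. Sum: 0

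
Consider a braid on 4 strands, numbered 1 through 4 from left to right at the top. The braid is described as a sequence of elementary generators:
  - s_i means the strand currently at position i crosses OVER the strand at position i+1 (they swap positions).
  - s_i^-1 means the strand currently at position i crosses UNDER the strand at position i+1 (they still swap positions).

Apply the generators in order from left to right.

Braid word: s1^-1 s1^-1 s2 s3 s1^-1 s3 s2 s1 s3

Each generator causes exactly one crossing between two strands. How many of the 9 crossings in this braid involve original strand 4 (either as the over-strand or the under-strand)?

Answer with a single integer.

Gen 1: crossing 1x2. Involves strand 4? no. Count so far: 0
Gen 2: crossing 2x1. Involves strand 4? no. Count so far: 0
Gen 3: crossing 2x3. Involves strand 4? no. Count so far: 0
Gen 4: crossing 2x4. Involves strand 4? yes. Count so far: 1
Gen 5: crossing 1x3. Involves strand 4? no. Count so far: 1
Gen 6: crossing 4x2. Involves strand 4? yes. Count so far: 2
Gen 7: crossing 1x2. Involves strand 4? no. Count so far: 2
Gen 8: crossing 3x2. Involves strand 4? no. Count so far: 2
Gen 9: crossing 1x4. Involves strand 4? yes. Count so far: 3

Answer: 3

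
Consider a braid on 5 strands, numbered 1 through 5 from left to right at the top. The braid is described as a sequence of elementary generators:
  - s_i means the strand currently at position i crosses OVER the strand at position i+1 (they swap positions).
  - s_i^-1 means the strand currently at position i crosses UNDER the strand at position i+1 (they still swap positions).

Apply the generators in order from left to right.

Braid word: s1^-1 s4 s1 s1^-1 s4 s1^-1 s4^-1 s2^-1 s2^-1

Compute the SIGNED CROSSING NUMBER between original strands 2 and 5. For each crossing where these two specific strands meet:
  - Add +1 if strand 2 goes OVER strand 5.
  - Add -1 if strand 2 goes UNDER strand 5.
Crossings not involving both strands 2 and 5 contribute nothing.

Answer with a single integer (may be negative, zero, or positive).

Answer: 0

Derivation:
Gen 1: crossing 1x2. Both 2&5? no. Sum: 0
Gen 2: crossing 4x5. Both 2&5? no. Sum: 0
Gen 3: crossing 2x1. Both 2&5? no. Sum: 0
Gen 4: crossing 1x2. Both 2&5? no. Sum: 0
Gen 5: crossing 5x4. Both 2&5? no. Sum: 0
Gen 6: crossing 2x1. Both 2&5? no. Sum: 0
Gen 7: crossing 4x5. Both 2&5? no. Sum: 0
Gen 8: crossing 2x3. Both 2&5? no. Sum: 0
Gen 9: crossing 3x2. Both 2&5? no. Sum: 0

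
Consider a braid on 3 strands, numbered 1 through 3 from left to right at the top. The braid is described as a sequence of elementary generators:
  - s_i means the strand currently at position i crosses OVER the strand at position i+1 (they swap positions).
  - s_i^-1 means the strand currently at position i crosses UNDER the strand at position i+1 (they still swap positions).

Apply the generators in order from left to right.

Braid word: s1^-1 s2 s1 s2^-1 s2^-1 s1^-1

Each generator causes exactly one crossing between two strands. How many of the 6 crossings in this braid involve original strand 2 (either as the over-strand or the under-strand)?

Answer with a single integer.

Gen 1: crossing 1x2. Involves strand 2? yes. Count so far: 1
Gen 2: crossing 1x3. Involves strand 2? no. Count so far: 1
Gen 3: crossing 2x3. Involves strand 2? yes. Count so far: 2
Gen 4: crossing 2x1. Involves strand 2? yes. Count so far: 3
Gen 5: crossing 1x2. Involves strand 2? yes. Count so far: 4
Gen 6: crossing 3x2. Involves strand 2? yes. Count so far: 5

Answer: 5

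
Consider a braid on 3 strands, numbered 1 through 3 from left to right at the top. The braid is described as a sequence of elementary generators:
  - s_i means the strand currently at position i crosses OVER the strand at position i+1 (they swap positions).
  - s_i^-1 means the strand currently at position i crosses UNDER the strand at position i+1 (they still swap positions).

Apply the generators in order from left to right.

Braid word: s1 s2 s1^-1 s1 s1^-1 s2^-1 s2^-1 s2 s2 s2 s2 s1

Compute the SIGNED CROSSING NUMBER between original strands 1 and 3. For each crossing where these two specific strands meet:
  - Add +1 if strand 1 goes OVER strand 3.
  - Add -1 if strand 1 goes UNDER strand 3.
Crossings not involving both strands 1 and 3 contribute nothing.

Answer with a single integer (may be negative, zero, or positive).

Gen 1: crossing 1x2. Both 1&3? no. Sum: 0
Gen 2: 1 over 3. Both 1&3? yes. Contrib: +1. Sum: 1
Gen 3: crossing 2x3. Both 1&3? no. Sum: 1
Gen 4: crossing 3x2. Both 1&3? no. Sum: 1
Gen 5: crossing 2x3. Both 1&3? no. Sum: 1
Gen 6: crossing 2x1. Both 1&3? no. Sum: 1
Gen 7: crossing 1x2. Both 1&3? no. Sum: 1
Gen 8: crossing 2x1. Both 1&3? no. Sum: 1
Gen 9: crossing 1x2. Both 1&3? no. Sum: 1
Gen 10: crossing 2x1. Both 1&3? no. Sum: 1
Gen 11: crossing 1x2. Both 1&3? no. Sum: 1
Gen 12: crossing 3x2. Both 1&3? no. Sum: 1

Answer: 1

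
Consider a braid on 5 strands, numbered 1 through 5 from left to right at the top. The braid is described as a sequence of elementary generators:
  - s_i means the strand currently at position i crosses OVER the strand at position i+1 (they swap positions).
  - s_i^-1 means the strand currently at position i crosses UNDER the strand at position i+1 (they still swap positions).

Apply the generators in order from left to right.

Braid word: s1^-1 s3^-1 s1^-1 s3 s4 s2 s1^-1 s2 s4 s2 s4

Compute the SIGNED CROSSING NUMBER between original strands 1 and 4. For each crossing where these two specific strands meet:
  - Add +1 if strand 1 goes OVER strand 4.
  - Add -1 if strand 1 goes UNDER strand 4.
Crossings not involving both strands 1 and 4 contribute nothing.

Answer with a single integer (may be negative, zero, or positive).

Gen 1: crossing 1x2. Both 1&4? no. Sum: 0
Gen 2: crossing 3x4. Both 1&4? no. Sum: 0
Gen 3: crossing 2x1. Both 1&4? no. Sum: 0
Gen 4: crossing 4x3. Both 1&4? no. Sum: 0
Gen 5: crossing 4x5. Both 1&4? no. Sum: 0
Gen 6: crossing 2x3. Both 1&4? no. Sum: 0
Gen 7: crossing 1x3. Both 1&4? no. Sum: 0
Gen 8: crossing 1x2. Both 1&4? no. Sum: 0
Gen 9: crossing 5x4. Both 1&4? no. Sum: 0
Gen 10: crossing 2x1. Both 1&4? no. Sum: 0
Gen 11: crossing 4x5. Both 1&4? no. Sum: 0

Answer: 0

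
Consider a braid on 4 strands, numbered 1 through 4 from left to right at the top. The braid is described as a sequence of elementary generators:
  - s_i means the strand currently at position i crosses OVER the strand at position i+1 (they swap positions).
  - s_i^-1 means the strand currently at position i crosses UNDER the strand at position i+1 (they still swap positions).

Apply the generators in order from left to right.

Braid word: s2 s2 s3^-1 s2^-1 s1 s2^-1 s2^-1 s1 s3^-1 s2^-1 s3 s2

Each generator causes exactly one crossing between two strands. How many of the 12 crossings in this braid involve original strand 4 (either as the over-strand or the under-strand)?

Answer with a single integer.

Answer: 6

Derivation:
Gen 1: crossing 2x3. Involves strand 4? no. Count so far: 0
Gen 2: crossing 3x2. Involves strand 4? no. Count so far: 0
Gen 3: crossing 3x4. Involves strand 4? yes. Count so far: 1
Gen 4: crossing 2x4. Involves strand 4? yes. Count so far: 2
Gen 5: crossing 1x4. Involves strand 4? yes. Count so far: 3
Gen 6: crossing 1x2. Involves strand 4? no. Count so far: 3
Gen 7: crossing 2x1. Involves strand 4? no. Count so far: 3
Gen 8: crossing 4x1. Involves strand 4? yes. Count so far: 4
Gen 9: crossing 2x3. Involves strand 4? no. Count so far: 4
Gen 10: crossing 4x3. Involves strand 4? yes. Count so far: 5
Gen 11: crossing 4x2. Involves strand 4? yes. Count so far: 6
Gen 12: crossing 3x2. Involves strand 4? no. Count so far: 6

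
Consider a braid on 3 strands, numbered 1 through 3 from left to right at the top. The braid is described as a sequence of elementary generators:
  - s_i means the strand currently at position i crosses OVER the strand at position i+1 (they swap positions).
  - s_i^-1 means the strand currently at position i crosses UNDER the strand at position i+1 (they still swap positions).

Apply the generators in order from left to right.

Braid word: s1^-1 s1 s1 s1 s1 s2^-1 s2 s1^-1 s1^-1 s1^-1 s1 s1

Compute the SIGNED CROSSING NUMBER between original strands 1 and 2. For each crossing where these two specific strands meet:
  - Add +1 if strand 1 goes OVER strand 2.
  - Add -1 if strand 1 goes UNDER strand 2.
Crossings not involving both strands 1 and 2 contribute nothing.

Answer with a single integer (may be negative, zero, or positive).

Answer: 0

Derivation:
Gen 1: 1 under 2. Both 1&2? yes. Contrib: -1. Sum: -1
Gen 2: 2 over 1. Both 1&2? yes. Contrib: -1. Sum: -2
Gen 3: 1 over 2. Both 1&2? yes. Contrib: +1. Sum: -1
Gen 4: 2 over 1. Both 1&2? yes. Contrib: -1. Sum: -2
Gen 5: 1 over 2. Both 1&2? yes. Contrib: +1. Sum: -1
Gen 6: crossing 1x3. Both 1&2? no. Sum: -1
Gen 7: crossing 3x1. Both 1&2? no. Sum: -1
Gen 8: 2 under 1. Both 1&2? yes. Contrib: +1. Sum: 0
Gen 9: 1 under 2. Both 1&2? yes. Contrib: -1. Sum: -1
Gen 10: 2 under 1. Both 1&2? yes. Contrib: +1. Sum: 0
Gen 11: 1 over 2. Both 1&2? yes. Contrib: +1. Sum: 1
Gen 12: 2 over 1. Both 1&2? yes. Contrib: -1. Sum: 0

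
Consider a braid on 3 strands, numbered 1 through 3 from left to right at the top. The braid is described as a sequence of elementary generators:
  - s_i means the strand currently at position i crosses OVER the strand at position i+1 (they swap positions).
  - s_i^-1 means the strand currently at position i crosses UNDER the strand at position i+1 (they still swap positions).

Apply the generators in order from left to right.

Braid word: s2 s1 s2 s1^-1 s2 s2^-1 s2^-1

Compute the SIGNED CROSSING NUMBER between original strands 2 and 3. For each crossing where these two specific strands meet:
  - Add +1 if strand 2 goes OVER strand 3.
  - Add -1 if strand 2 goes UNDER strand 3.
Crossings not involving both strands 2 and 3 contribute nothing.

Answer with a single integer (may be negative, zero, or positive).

Gen 1: 2 over 3. Both 2&3? yes. Contrib: +1. Sum: 1
Gen 2: crossing 1x3. Both 2&3? no. Sum: 1
Gen 3: crossing 1x2. Both 2&3? no. Sum: 1
Gen 4: 3 under 2. Both 2&3? yes. Contrib: +1. Sum: 2
Gen 5: crossing 3x1. Both 2&3? no. Sum: 2
Gen 6: crossing 1x3. Both 2&3? no. Sum: 2
Gen 7: crossing 3x1. Both 2&3? no. Sum: 2

Answer: 2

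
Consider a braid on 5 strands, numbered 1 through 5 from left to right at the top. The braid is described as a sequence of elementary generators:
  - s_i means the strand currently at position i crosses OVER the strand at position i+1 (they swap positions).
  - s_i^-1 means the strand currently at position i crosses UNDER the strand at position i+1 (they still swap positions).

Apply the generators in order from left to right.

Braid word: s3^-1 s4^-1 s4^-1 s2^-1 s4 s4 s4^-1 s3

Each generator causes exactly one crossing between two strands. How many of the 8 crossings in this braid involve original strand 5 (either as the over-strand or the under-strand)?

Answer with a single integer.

Answer: 6

Derivation:
Gen 1: crossing 3x4. Involves strand 5? no. Count so far: 0
Gen 2: crossing 3x5. Involves strand 5? yes. Count so far: 1
Gen 3: crossing 5x3. Involves strand 5? yes. Count so far: 2
Gen 4: crossing 2x4. Involves strand 5? no. Count so far: 2
Gen 5: crossing 3x5. Involves strand 5? yes. Count so far: 3
Gen 6: crossing 5x3. Involves strand 5? yes. Count so far: 4
Gen 7: crossing 3x5. Involves strand 5? yes. Count so far: 5
Gen 8: crossing 2x5. Involves strand 5? yes. Count so far: 6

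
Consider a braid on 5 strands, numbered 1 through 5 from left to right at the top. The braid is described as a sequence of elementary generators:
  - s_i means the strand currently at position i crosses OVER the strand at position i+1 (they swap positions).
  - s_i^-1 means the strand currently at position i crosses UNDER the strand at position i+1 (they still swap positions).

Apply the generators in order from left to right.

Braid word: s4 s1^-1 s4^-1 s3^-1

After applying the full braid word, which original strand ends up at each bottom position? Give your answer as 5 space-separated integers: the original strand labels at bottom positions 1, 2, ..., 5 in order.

Gen 1 (s4): strand 4 crosses over strand 5. Perm now: [1 2 3 5 4]
Gen 2 (s1^-1): strand 1 crosses under strand 2. Perm now: [2 1 3 5 4]
Gen 3 (s4^-1): strand 5 crosses under strand 4. Perm now: [2 1 3 4 5]
Gen 4 (s3^-1): strand 3 crosses under strand 4. Perm now: [2 1 4 3 5]

Answer: 2 1 4 3 5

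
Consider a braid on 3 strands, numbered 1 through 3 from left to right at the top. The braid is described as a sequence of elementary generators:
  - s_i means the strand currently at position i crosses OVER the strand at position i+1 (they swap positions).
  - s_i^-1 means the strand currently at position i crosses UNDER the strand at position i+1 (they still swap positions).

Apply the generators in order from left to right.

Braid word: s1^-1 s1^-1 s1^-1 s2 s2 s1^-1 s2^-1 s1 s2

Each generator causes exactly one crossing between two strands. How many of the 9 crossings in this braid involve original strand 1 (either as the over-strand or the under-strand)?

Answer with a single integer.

Gen 1: crossing 1x2. Involves strand 1? yes. Count so far: 1
Gen 2: crossing 2x1. Involves strand 1? yes. Count so far: 2
Gen 3: crossing 1x2. Involves strand 1? yes. Count so far: 3
Gen 4: crossing 1x3. Involves strand 1? yes. Count so far: 4
Gen 5: crossing 3x1. Involves strand 1? yes. Count so far: 5
Gen 6: crossing 2x1. Involves strand 1? yes. Count so far: 6
Gen 7: crossing 2x3. Involves strand 1? no. Count so far: 6
Gen 8: crossing 1x3. Involves strand 1? yes. Count so far: 7
Gen 9: crossing 1x2. Involves strand 1? yes. Count so far: 8

Answer: 8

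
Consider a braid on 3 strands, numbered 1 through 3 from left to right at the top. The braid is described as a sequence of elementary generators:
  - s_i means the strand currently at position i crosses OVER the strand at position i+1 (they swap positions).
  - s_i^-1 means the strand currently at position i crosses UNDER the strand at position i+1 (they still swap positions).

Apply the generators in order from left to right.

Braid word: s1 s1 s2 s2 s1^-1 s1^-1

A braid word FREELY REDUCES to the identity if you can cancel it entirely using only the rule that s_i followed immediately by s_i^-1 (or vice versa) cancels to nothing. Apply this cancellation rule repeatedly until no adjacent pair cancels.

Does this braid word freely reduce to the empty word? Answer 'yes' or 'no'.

Answer: no

Derivation:
Gen 1 (s1): push. Stack: [s1]
Gen 2 (s1): push. Stack: [s1 s1]
Gen 3 (s2): push. Stack: [s1 s1 s2]
Gen 4 (s2): push. Stack: [s1 s1 s2 s2]
Gen 5 (s1^-1): push. Stack: [s1 s1 s2 s2 s1^-1]
Gen 6 (s1^-1): push. Stack: [s1 s1 s2 s2 s1^-1 s1^-1]
Reduced word: s1 s1 s2 s2 s1^-1 s1^-1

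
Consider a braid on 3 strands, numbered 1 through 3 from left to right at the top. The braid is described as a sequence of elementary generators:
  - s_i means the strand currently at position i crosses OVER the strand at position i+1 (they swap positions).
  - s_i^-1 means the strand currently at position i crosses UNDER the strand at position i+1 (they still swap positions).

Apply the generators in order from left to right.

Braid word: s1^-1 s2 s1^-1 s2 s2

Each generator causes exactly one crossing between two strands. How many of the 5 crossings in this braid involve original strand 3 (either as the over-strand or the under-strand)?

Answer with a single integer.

Answer: 2

Derivation:
Gen 1: crossing 1x2. Involves strand 3? no. Count so far: 0
Gen 2: crossing 1x3. Involves strand 3? yes. Count so far: 1
Gen 3: crossing 2x3. Involves strand 3? yes. Count so far: 2
Gen 4: crossing 2x1. Involves strand 3? no. Count so far: 2
Gen 5: crossing 1x2. Involves strand 3? no. Count so far: 2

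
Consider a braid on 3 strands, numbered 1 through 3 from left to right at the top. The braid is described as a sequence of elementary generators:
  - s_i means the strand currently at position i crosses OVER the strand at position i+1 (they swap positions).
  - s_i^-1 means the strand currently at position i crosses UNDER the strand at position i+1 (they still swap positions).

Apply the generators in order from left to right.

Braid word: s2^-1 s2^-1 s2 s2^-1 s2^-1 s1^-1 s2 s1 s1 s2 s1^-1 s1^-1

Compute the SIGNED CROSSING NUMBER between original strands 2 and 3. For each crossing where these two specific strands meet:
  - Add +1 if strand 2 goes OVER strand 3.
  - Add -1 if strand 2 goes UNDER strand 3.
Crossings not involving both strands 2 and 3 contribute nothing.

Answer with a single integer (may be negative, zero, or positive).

Gen 1: 2 under 3. Both 2&3? yes. Contrib: -1. Sum: -1
Gen 2: 3 under 2. Both 2&3? yes. Contrib: +1. Sum: 0
Gen 3: 2 over 3. Both 2&3? yes. Contrib: +1. Sum: 1
Gen 4: 3 under 2. Both 2&3? yes. Contrib: +1. Sum: 2
Gen 5: 2 under 3. Both 2&3? yes. Contrib: -1. Sum: 1
Gen 6: crossing 1x3. Both 2&3? no. Sum: 1
Gen 7: crossing 1x2. Both 2&3? no. Sum: 1
Gen 8: 3 over 2. Both 2&3? yes. Contrib: -1. Sum: 0
Gen 9: 2 over 3. Both 2&3? yes. Contrib: +1. Sum: 1
Gen 10: crossing 2x1. Both 2&3? no. Sum: 1
Gen 11: crossing 3x1. Both 2&3? no. Sum: 1
Gen 12: crossing 1x3. Both 2&3? no. Sum: 1

Answer: 1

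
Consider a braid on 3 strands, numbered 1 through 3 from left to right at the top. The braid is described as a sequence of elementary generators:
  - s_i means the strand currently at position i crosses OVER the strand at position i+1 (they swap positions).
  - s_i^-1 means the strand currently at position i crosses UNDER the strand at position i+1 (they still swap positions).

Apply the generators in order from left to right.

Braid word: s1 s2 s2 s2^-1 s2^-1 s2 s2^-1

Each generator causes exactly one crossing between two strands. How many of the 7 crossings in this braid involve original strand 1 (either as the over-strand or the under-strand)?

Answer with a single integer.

Gen 1: crossing 1x2. Involves strand 1? yes. Count so far: 1
Gen 2: crossing 1x3. Involves strand 1? yes. Count so far: 2
Gen 3: crossing 3x1. Involves strand 1? yes. Count so far: 3
Gen 4: crossing 1x3. Involves strand 1? yes. Count so far: 4
Gen 5: crossing 3x1. Involves strand 1? yes. Count so far: 5
Gen 6: crossing 1x3. Involves strand 1? yes. Count so far: 6
Gen 7: crossing 3x1. Involves strand 1? yes. Count so far: 7

Answer: 7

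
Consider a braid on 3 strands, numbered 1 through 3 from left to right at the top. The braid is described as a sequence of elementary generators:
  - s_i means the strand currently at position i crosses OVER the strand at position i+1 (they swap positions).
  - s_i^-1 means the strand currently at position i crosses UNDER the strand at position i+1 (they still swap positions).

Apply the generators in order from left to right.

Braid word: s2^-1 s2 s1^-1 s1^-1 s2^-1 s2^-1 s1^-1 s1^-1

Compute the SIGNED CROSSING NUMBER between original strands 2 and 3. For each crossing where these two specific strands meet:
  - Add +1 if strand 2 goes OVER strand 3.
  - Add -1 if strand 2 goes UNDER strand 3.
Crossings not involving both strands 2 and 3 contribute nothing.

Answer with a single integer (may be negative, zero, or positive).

Answer: -2

Derivation:
Gen 1: 2 under 3. Both 2&3? yes. Contrib: -1. Sum: -1
Gen 2: 3 over 2. Both 2&3? yes. Contrib: -1. Sum: -2
Gen 3: crossing 1x2. Both 2&3? no. Sum: -2
Gen 4: crossing 2x1. Both 2&3? no. Sum: -2
Gen 5: 2 under 3. Both 2&3? yes. Contrib: -1. Sum: -3
Gen 6: 3 under 2. Both 2&3? yes. Contrib: +1. Sum: -2
Gen 7: crossing 1x2. Both 2&3? no. Sum: -2
Gen 8: crossing 2x1. Both 2&3? no. Sum: -2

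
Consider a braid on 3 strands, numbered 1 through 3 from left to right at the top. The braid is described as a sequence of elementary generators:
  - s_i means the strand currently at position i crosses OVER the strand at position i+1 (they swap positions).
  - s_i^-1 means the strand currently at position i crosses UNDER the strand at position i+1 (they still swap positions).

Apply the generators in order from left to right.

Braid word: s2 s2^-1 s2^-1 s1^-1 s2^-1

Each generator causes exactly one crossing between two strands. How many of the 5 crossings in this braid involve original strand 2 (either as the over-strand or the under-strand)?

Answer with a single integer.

Answer: 4

Derivation:
Gen 1: crossing 2x3. Involves strand 2? yes. Count so far: 1
Gen 2: crossing 3x2. Involves strand 2? yes. Count so far: 2
Gen 3: crossing 2x3. Involves strand 2? yes. Count so far: 3
Gen 4: crossing 1x3. Involves strand 2? no. Count so far: 3
Gen 5: crossing 1x2. Involves strand 2? yes. Count so far: 4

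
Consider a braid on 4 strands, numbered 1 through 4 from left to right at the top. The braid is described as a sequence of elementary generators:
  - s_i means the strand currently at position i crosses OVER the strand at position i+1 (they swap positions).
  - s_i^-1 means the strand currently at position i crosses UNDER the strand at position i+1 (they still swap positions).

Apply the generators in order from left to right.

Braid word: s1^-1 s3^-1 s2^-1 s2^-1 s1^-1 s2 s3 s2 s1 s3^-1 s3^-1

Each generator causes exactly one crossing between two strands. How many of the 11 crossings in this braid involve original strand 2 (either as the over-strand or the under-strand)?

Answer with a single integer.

Gen 1: crossing 1x2. Involves strand 2? yes. Count so far: 1
Gen 2: crossing 3x4. Involves strand 2? no. Count so far: 1
Gen 3: crossing 1x4. Involves strand 2? no. Count so far: 1
Gen 4: crossing 4x1. Involves strand 2? no. Count so far: 1
Gen 5: crossing 2x1. Involves strand 2? yes. Count so far: 2
Gen 6: crossing 2x4. Involves strand 2? yes. Count so far: 3
Gen 7: crossing 2x3. Involves strand 2? yes. Count so far: 4
Gen 8: crossing 4x3. Involves strand 2? no. Count so far: 4
Gen 9: crossing 1x3. Involves strand 2? no. Count so far: 4
Gen 10: crossing 4x2. Involves strand 2? yes. Count so far: 5
Gen 11: crossing 2x4. Involves strand 2? yes. Count so far: 6

Answer: 6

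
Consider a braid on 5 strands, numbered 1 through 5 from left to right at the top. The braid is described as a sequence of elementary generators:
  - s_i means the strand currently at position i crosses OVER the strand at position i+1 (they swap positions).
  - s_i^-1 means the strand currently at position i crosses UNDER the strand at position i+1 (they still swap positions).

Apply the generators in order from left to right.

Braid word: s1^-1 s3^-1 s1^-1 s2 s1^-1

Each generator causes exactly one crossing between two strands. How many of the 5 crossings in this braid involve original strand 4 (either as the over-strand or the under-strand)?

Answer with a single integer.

Answer: 3

Derivation:
Gen 1: crossing 1x2. Involves strand 4? no. Count so far: 0
Gen 2: crossing 3x4. Involves strand 4? yes. Count so far: 1
Gen 3: crossing 2x1. Involves strand 4? no. Count so far: 1
Gen 4: crossing 2x4. Involves strand 4? yes. Count so far: 2
Gen 5: crossing 1x4. Involves strand 4? yes. Count so far: 3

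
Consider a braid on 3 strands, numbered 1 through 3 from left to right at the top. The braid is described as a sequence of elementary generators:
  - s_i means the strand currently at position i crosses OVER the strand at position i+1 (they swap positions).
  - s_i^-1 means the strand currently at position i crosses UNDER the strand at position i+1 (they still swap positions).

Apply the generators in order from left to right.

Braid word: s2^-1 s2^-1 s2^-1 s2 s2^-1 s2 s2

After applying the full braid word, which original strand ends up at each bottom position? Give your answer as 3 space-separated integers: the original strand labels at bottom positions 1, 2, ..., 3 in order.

Gen 1 (s2^-1): strand 2 crosses under strand 3. Perm now: [1 3 2]
Gen 2 (s2^-1): strand 3 crosses under strand 2. Perm now: [1 2 3]
Gen 3 (s2^-1): strand 2 crosses under strand 3. Perm now: [1 3 2]
Gen 4 (s2): strand 3 crosses over strand 2. Perm now: [1 2 3]
Gen 5 (s2^-1): strand 2 crosses under strand 3. Perm now: [1 3 2]
Gen 6 (s2): strand 3 crosses over strand 2. Perm now: [1 2 3]
Gen 7 (s2): strand 2 crosses over strand 3. Perm now: [1 3 2]

Answer: 1 3 2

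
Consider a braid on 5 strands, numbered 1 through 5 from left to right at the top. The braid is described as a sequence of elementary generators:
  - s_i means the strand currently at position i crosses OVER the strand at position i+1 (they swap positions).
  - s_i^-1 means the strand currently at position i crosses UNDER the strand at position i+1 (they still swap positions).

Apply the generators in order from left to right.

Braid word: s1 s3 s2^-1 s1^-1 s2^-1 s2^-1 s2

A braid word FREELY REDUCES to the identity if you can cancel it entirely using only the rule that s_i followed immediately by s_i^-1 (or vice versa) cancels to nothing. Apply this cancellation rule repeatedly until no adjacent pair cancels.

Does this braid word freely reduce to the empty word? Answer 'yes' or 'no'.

Answer: no

Derivation:
Gen 1 (s1): push. Stack: [s1]
Gen 2 (s3): push. Stack: [s1 s3]
Gen 3 (s2^-1): push. Stack: [s1 s3 s2^-1]
Gen 4 (s1^-1): push. Stack: [s1 s3 s2^-1 s1^-1]
Gen 5 (s2^-1): push. Stack: [s1 s3 s2^-1 s1^-1 s2^-1]
Gen 6 (s2^-1): push. Stack: [s1 s3 s2^-1 s1^-1 s2^-1 s2^-1]
Gen 7 (s2): cancels prior s2^-1. Stack: [s1 s3 s2^-1 s1^-1 s2^-1]
Reduced word: s1 s3 s2^-1 s1^-1 s2^-1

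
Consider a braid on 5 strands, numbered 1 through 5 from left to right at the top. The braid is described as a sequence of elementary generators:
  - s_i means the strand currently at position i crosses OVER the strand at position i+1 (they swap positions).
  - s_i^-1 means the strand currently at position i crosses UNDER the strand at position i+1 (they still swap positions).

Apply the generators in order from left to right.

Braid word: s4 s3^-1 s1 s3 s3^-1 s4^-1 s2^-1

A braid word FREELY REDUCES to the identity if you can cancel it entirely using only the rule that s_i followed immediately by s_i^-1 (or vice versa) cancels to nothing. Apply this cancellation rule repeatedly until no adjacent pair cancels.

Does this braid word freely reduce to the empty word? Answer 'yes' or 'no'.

Gen 1 (s4): push. Stack: [s4]
Gen 2 (s3^-1): push. Stack: [s4 s3^-1]
Gen 3 (s1): push. Stack: [s4 s3^-1 s1]
Gen 4 (s3): push. Stack: [s4 s3^-1 s1 s3]
Gen 5 (s3^-1): cancels prior s3. Stack: [s4 s3^-1 s1]
Gen 6 (s4^-1): push. Stack: [s4 s3^-1 s1 s4^-1]
Gen 7 (s2^-1): push. Stack: [s4 s3^-1 s1 s4^-1 s2^-1]
Reduced word: s4 s3^-1 s1 s4^-1 s2^-1

Answer: no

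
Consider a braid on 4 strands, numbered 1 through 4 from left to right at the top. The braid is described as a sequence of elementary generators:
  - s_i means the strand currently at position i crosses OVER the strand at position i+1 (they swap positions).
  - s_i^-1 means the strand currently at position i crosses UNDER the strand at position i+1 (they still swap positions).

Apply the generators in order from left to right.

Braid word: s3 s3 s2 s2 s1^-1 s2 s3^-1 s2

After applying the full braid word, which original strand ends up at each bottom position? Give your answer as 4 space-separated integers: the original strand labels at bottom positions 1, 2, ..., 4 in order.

Answer: 2 4 3 1

Derivation:
Gen 1 (s3): strand 3 crosses over strand 4. Perm now: [1 2 4 3]
Gen 2 (s3): strand 4 crosses over strand 3. Perm now: [1 2 3 4]
Gen 3 (s2): strand 2 crosses over strand 3. Perm now: [1 3 2 4]
Gen 4 (s2): strand 3 crosses over strand 2. Perm now: [1 2 3 4]
Gen 5 (s1^-1): strand 1 crosses under strand 2. Perm now: [2 1 3 4]
Gen 6 (s2): strand 1 crosses over strand 3. Perm now: [2 3 1 4]
Gen 7 (s3^-1): strand 1 crosses under strand 4. Perm now: [2 3 4 1]
Gen 8 (s2): strand 3 crosses over strand 4. Perm now: [2 4 3 1]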